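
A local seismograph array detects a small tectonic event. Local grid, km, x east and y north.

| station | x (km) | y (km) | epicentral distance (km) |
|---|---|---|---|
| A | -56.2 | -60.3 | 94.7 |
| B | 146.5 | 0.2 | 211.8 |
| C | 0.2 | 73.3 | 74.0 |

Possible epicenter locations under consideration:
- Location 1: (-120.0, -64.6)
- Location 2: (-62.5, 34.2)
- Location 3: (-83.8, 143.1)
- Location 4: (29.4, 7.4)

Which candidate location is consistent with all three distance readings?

Location 2

For each candidate, compare |candidate − station| to the reported distance:
Location 1: residuals A 30.8, B 62.5, C 108.9 → max 108.9 km
Location 2: residuals A 0.0, B 0.1, C 0.1 → max 0.1 km
Location 3: residuals A 110.6, B 59.2, C 35.2 → max 110.6 km
Location 4: residuals A 14.4, B 94.5, C 1.9 → max 94.5 km
Only Location 2 has all residuals ≈ 0.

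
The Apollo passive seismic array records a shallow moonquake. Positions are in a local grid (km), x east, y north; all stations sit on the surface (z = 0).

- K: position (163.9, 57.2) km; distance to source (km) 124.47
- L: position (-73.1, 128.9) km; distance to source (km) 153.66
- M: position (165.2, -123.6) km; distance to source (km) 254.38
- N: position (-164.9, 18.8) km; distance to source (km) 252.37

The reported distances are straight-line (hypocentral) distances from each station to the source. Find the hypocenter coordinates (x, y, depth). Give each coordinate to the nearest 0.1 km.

(65.3, 102.2, 61.2)

Each station gives a sphere (x−x_i)² + (y−y_i)² + z² = d_i² (stations at z=0).
Subtracting the K sphere from L and M: z² cancels, leaving linear equations in x and y:
-474.0 x + 143.4 y = -16294.84
2.6 x − 361.6 y = -36783.45
Solving: x ≈ 65.294, y ≈ 102.194 km (keep extra digits for the depth step; rounded: 65.3, 102.2).
Then from the K sphere: z² = 124.47² − (x − 163.9)² − (y − 57.2)² with x = 65.294, y = 102.194, so z ≈ 61.198 ≈ 61.2 km.
Check against N (with the unrounded solution): distance 252.37 ≈ 252.37 km. ✓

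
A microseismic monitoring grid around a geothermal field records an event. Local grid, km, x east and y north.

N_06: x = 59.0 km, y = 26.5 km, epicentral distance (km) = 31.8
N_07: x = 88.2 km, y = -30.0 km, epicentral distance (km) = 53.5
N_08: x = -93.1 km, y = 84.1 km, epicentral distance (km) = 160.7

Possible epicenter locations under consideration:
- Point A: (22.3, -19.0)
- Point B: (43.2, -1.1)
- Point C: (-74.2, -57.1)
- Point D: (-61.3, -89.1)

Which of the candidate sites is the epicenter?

Point B

For each candidate, compare |candidate − station| to the reported distance:
Point A: residuals N_06 26.7, N_07 13.3, N_08 6.0 → max 26.7 km
Point B: residuals N_06 0.0, N_07 0.0, N_08 0.0 → max 0.0 km
Point C: residuals N_06 125.5, N_07 111.1, N_08 18.2 → max 125.5 km
Point D: residuals N_06 135.0, N_07 107.3, N_08 15.4 → max 135.0 km
Only Point B has all residuals ≈ 0.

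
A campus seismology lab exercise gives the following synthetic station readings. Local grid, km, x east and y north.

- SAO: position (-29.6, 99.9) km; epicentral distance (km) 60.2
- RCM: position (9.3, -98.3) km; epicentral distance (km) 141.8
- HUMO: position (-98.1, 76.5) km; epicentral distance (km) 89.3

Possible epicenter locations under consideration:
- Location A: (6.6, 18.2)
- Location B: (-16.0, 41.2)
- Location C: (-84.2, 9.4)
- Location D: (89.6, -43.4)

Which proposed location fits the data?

For each candidate, compare |candidate − station| to the reported distance:
Location A: residuals SAO 29.2, RCM 25.3, HUMO 30.5 → max 30.5 km
Location B: residuals SAO 0.1, RCM 0.0, HUMO 0.1 → max 0.1 km
Location C: residuals SAO 45.5, RCM 0.8, HUMO 20.8 → max 45.5 km
Location D: residuals SAO 126.2, RCM 44.5, HUMO 133.4 → max 133.4 km
Only Location B has all residuals ≈ 0.

Location B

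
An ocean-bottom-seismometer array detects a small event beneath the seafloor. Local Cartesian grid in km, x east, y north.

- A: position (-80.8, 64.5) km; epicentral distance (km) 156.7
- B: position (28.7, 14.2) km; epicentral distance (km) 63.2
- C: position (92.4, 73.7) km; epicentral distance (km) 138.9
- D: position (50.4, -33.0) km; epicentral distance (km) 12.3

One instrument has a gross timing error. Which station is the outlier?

Solve using three stations at a time. Using A, B, C (subtract circle equations pairwise → linear system) gives (x, y) ≈ (27.3, -49.0).
Distances from that point to each station vs reported:
  A: calculated 156.7 vs reported 156.7 → residual 0.0 km
  B: calculated 63.2 vs reported 63.2 → residual 0.0 km
  C: calculated 138.9 vs reported 138.9 → residual 0.0 km
  D: calculated 28.1 vs reported 12.3 → residual 15.8 km
A, B, C are mutually consistent (residuals ≈ 0); D is off by 15.8 km.

D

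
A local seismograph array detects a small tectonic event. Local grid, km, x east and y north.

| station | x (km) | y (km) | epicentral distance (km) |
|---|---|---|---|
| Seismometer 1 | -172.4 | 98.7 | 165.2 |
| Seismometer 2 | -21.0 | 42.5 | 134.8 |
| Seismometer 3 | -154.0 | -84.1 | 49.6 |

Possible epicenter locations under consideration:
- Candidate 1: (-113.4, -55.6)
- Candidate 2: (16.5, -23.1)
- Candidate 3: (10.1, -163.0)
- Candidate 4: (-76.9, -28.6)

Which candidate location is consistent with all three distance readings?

For each candidate, compare |candidate − station| to the reported distance:
Candidate 1: residuals Seismometer 1 0.0, Seismometer 2 0.0, Seismometer 3 0.0 → max 0.0 km
Candidate 2: residuals Seismometer 1 59.6, Seismometer 2 59.2, Seismometer 3 131.5 → max 131.5 km
Candidate 3: residuals Seismometer 1 153.9, Seismometer 2 73.0, Seismometer 3 132.5 → max 153.9 km
Candidate 4: residuals Seismometer 1 6.1, Seismometer 2 44.4, Seismometer 3 45.4 → max 45.4 km
Only Candidate 1 has all residuals ≈ 0.

Candidate 1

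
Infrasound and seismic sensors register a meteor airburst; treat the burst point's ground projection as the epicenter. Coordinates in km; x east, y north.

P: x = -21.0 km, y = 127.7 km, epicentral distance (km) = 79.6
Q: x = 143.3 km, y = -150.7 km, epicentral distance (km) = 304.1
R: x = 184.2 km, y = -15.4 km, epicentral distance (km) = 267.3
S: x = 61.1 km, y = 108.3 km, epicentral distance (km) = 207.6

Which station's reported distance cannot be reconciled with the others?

Solve using three stations at a time. Using P, Q, R (subtract circle equations pairwise → linear system) gives (x, y) ≈ (-70.5, 65.5).
Distances from that point to each station vs reported:
  P: calculated 79.5 vs reported 79.6 → residual 0.1 km
  Q: calculated 304.1 vs reported 304.1 → residual 0.0 km
  R: calculated 267.3 vs reported 267.3 → residual 0.0 km
  S: calculated 138.4 vs reported 207.6 → residual 69.2 km
P, Q, R are mutually consistent (residuals ≈ 0); S is off by 69.2 km.

S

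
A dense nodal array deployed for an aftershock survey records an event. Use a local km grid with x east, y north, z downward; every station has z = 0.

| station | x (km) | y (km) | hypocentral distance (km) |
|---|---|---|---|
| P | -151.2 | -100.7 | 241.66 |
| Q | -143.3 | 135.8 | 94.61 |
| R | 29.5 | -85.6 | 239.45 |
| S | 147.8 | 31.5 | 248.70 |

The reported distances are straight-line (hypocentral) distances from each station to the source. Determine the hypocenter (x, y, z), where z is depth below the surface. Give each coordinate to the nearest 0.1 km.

x ≈ -75.7 km, y ≈ 119.7 km, depth ≈ 64.2 km

Each station gives a sphere (x−x_i)² + (y−y_i)² + z² = d_i² (stations at z=0).
Subtracting the P sphere from Q and R: z² cancels, leaving linear equations in x and y:
15.8 x + 473.0 y = 55423.10
361.4 x + 30.2 y = -23741.07
Solving: x ≈ -75.695, y ≈ 119.702 km (keep extra digits for the depth step; rounded: -75.7, 119.7).
Then from the P sphere: z² = 241.66² − (x + 151.2)² − (y + 100.7)² with x = -75.695, y = 119.702, so z ≈ 64.199 ≈ 64.2 km.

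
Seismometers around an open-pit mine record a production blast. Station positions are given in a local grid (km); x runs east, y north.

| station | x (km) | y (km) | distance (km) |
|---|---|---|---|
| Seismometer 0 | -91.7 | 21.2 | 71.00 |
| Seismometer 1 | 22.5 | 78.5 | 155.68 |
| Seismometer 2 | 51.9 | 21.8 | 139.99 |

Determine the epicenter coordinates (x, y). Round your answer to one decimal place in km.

Circle about each station: (x + 91.7)² + (y − 21.2)² = 71.00²; (x − 22.5)² + (y − 78.5)² = 155.68²; (x − 51.9)² + (y − 21.8)² = 139.99².
Subtracting the Seismometer 0 equation from the Seismometer 1 and Seismometer 2 equations removes the quadratic terms:
228.4 x + 114.6 y = -21385.09
287.2 x + 1.2 y = -20245.68
Solving the 2×2 system: x ≈ -70.3, y ≈ -46.5 km.

x ≈ -70.3 km, y ≈ -46.5 km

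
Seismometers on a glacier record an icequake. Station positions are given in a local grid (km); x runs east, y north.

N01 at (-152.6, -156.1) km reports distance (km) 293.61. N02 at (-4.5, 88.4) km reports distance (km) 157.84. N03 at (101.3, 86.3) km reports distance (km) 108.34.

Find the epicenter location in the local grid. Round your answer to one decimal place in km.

(108.5, -21.8)

Circle about each station: (x + 152.6)² + (y + 156.1)² = 293.61²; (x + 4.5)² + (y − 88.4)² = 157.84²; (x − 101.3)² + (y − 86.3)² = 108.34².
Subtracting pairs of circle equations eliminates x²+y² and gives linear equations (the radical axes):
296.2 x + 489.0 y = 21474.21
507.8 x + 484.8 y = 44524.69
Solving the 2×2 system: x ≈ 108.5, y ≈ -21.8 km.
Check against N01 (with the unrounded x, y): √((x + 152.6)²+(y + 156.1)²) = 293.61 ≈ 293.61 km. ✓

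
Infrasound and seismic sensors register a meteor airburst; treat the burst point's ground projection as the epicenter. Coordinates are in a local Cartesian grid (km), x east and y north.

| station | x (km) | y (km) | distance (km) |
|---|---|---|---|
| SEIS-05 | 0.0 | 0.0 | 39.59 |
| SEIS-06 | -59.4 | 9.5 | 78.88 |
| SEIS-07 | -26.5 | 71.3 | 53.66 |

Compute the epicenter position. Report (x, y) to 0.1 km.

14.6 km east, 36.8 km north

Circle about each station: x² + y² = 39.59²; (x + 59.4)² + (y − 9.5)² = 78.88²; (x + 26.5)² + (y − 71.3)² = 53.66².
Subtracting the SEIS-05 equation from the SEIS-06 and SEIS-07 equations removes the quadratic terms:
-118.8 x + 19.0 y = -1036.08
-53.0 x + 142.6 y = 4473.91
Solving the 2×2 system: x ≈ 14.6, y ≈ 36.8 km.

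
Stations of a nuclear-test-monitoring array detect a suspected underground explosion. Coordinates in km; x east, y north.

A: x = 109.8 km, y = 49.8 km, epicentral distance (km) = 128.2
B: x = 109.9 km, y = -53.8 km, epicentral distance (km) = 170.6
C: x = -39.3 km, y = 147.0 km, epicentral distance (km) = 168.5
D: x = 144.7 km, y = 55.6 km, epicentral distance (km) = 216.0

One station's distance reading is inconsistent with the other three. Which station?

Solve using three stations at a time. Using B, C, D (subtract circle equations pairwise → linear system) gives (x, y) ≈ (-57.5, -20.5).
Distances from that point to each station vs reported:
  A: calculated 181.4 vs reported 128.2 → residual 53.2 km
  B: calculated 170.6 vs reported 170.6 → residual 0.0 km
  C: calculated 168.5 vs reported 168.5 → residual 0.0 km
  D: calculated 216.0 vs reported 216.0 → residual 0.0 km
B, C, D are mutually consistent (residuals ≈ 0); A is off by 53.2 km.

A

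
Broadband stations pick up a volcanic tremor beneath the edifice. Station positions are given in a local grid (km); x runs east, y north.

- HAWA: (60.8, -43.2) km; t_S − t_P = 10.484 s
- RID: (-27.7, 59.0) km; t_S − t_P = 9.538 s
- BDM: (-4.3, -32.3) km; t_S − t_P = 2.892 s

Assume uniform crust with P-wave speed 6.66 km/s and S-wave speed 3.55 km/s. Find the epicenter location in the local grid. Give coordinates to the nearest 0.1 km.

Distance from S−P lag: d = Δt · v_P v_S / (v_P − v_S) = Δt · (6.66·3.55)/(6.66−3.55) ≈ 7.6023·Δt.
So d_HAWA = 79.70, d_RID = 72.51, d_BDM = 21.99 km.
Circle about each station: (x − 60.8)² + (y + 43.2)² = 79.70²; (x + 27.7)² + (y − 59.0)² = 72.51²; (x + 4.3)² + (y + 32.3)² = 21.99².
Subtracting the HAWA equation from the RID and BDM equations removes the quadratic terms:
-177.0 x + 204.4 y = -220.20
-130.2 x + 21.8 y = 1367.43
Solving the 2×2 system: x ≈ -12.5, y ≈ -11.9 km.

-12.5 km east, -11.9 km north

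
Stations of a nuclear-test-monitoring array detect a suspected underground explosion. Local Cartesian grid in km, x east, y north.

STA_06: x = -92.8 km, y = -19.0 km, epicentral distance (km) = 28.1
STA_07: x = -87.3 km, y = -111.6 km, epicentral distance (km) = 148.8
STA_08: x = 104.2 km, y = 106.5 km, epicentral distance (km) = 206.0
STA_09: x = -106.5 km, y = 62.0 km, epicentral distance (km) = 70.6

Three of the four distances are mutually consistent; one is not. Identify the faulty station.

Solve using three stations at a time. Using STA_06, STA_08, STA_09 (subtract circle equations pairwise → linear system) gives (x, y) ≈ (-72.3, 0.2).
Distances from that point to each station vs reported:
  STA_06: calculated 28.1 vs reported 28.1 → residual 0.0 km
  STA_07: calculated 112.8 vs reported 148.8 → residual 36.0 km
  STA_08: calculated 206.0 vs reported 206.0 → residual 0.0 km
  STA_09: calculated 70.6 vs reported 70.6 → residual 0.0 km
STA_06, STA_08, STA_09 are mutually consistent (residuals ≈ 0); STA_07 is off by 36.0 km.

STA_07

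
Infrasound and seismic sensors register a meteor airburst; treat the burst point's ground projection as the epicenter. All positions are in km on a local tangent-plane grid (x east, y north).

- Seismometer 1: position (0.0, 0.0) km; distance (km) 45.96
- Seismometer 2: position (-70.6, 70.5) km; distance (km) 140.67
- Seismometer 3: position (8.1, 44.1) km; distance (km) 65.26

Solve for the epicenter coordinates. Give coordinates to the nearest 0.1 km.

x ≈ 44.9 km, y ≈ -9.8 km

Circle about each station: x² + y² = 45.96²; (x + 70.6)² + (y − 70.5)² = 140.67²; (x − 8.1)² + (y − 44.1)² = 65.26².
Subtracting the Seismometer 1 equation from the Seismometer 2 and Seismometer 3 equations removes the quadratic terms:
-141.2 x + 141.0 y = -7721.12
16.2 x + 88.2 y = -136.13
Solving the 2×2 system: x ≈ 44.9, y ≈ -9.8 km.
Check against Seismometer 1 (with the unrounded x, y): √(x²+y²) = 45.96 ≈ 45.96 km. ✓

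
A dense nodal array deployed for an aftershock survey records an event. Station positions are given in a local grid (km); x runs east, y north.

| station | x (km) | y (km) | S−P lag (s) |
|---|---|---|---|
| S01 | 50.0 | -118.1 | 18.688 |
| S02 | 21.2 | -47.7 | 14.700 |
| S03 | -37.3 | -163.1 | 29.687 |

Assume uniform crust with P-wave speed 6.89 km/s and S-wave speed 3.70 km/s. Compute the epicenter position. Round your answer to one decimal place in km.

x ≈ 121.9 km, y ≈ 12.8 km

Distance from S−P lag: d = Δt · v_P v_S / (v_P − v_S) = Δt · (6.89·3.70)/(6.89−3.70) ≈ 7.9915·Δt.
So d_S01 = 149.35, d_S02 = 117.48, d_S03 = 237.24 km.
Circle about each station: (x − 50.0)² + (y + 118.1)² = 149.35²; (x − 21.2)² + (y + 47.7)² = 117.48²; (x + 37.3)² + (y + 163.1)² = 237.24².
Subtracting the S01 equation from the S02 and S03 equations removes the quadratic terms:
-57.6 x + 140.8 y = -5219.01
-174.6 x − 90.0 y = -22432.11
Solving the 2×2 system: x ≈ 121.9, y ≈ 12.8 km.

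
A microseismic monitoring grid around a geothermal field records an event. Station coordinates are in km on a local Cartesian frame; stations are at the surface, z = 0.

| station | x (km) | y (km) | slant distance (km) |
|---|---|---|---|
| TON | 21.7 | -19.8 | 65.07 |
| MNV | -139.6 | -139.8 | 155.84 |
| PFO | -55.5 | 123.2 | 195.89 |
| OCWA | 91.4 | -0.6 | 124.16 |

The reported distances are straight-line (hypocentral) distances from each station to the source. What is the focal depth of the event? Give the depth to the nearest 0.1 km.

Each station gives a sphere (x−x_i)² + (y−y_i)² + z² = d_i² (stations at z=0).
Subtracting the TON sphere from MNV and PFO: z² cancels, leaving linear equations in x and y:
-322.6 x − 240.0 y = 18117.27
-154.4 x + 286.0 y = -16743.23
Solving: x ≈ -8.994, y ≈ -63.399 km (keep extra digits for the depth step; rounded: -9.0, -63.4).
Then from the TON sphere: z² = 65.07² − (x − 21.7)² − (y + 19.8)² with x = -8.994, y = -63.399, so z ≈ 37.298 ≈ 37.3 km.

z ≈ 37.3 km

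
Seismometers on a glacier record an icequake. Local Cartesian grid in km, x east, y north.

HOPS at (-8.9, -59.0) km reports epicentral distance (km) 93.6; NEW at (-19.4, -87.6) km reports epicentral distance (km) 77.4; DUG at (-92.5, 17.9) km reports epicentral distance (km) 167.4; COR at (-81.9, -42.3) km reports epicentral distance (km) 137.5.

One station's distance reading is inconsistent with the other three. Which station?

Solve using three stations at a time. Using NEW, DUG, COR (subtract circle equations pairwise → linear system) gives (x, y) ≈ (54.1, -63.0).
Distances from that point to each station vs reported:
  HOPS: calculated 63.1 vs reported 93.6 → residual 30.5 km
  NEW: calculated 77.4 vs reported 77.4 → residual 0.0 km
  DUG: calculated 167.4 vs reported 167.4 → residual 0.0 km
  COR: calculated 137.5 vs reported 137.5 → residual 0.0 km
NEW, DUG, COR are mutually consistent (residuals ≈ 0); HOPS is off by 30.5 km.

HOPS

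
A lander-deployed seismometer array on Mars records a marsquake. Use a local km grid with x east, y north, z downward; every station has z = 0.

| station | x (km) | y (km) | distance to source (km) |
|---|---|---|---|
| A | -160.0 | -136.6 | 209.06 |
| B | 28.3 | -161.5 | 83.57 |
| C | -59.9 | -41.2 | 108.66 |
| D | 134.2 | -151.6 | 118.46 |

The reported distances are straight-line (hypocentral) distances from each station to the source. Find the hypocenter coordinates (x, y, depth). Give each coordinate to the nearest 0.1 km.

Each station gives a sphere (x−x_i)² + (y−y_i)² + z² = d_i² (stations at z=0).
Subtracting the A sphere from B and C: z² cancels, leaving linear equations in x and y:
376.6 x − 49.8 y = 19345.72
200.2 x + 190.8 y = -7075.02
Solving: x ≈ 40.804, y ≈ -79.895 km (keep extra digits for the depth step; rounded: 40.8, -79.9).
Then from the A sphere: z² = 209.06² − (x + 160.0)² − (y + 136.6)² with x = 40.804, y = -79.895, so z ≈ 12.976 ≈ 13.0 km.

x ≈ 40.8 km, y ≈ -79.9 km, depth ≈ 13.0 km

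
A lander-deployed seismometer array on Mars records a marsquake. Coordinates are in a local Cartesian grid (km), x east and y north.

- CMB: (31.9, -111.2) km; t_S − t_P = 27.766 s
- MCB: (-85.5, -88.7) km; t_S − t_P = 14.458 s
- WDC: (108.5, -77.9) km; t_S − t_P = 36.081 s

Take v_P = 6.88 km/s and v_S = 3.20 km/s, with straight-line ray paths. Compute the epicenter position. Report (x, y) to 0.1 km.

Distance from S−P lag: d = Δt · v_P v_S / (v_P − v_S) = Δt · (6.88·3.20)/(6.88−3.20) ≈ 5.9826·Δt.
So d_CMB = 166.11, d_MCB = 86.50, d_WDC = 215.86 km.
Circle about each station: (x − 31.9)² + (y + 111.2)² = 166.11²; (x + 85.5)² + (y + 88.7)² = 86.50²; (x − 108.5)² + (y + 77.9)² = 215.86².
Subtracting pairs of circle equations eliminates x²+y² and gives linear equations (the radical axes):
-234.8 x + 45.0 y = 21905.17
153.2 x + 66.6 y = -14545.40
Solving the 2×2 system: x ≈ -93.8, y ≈ -2.6 km.
Check against CMB (with the unrounded x, y): √((x − 31.9)²+(y + 111.2)²) = 166.09 ≈ 166.11 km. ✓

(-93.8, -2.6)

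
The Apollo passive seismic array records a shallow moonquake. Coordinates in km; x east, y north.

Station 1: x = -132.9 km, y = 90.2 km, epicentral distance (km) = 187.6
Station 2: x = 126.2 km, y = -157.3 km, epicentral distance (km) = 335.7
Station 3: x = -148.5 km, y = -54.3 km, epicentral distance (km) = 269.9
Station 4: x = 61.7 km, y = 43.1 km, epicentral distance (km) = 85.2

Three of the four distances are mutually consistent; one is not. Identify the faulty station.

Solve using three stations at a time. Using Station 1, Station 3, Station 4 (subtract circle equations pairwise → linear system) gives (x, y) ≈ (50.9, 127.5).
Distances from that point to each station vs reported:
  Station 1: calculated 187.6 vs reported 187.6 → residual 0.0 km
  Station 2: calculated 294.6 vs reported 335.7 → residual 41.1 km
  Station 3: calculated 269.9 vs reported 269.9 → residual 0.0 km
  Station 4: calculated 85.1 vs reported 85.2 → residual 0.1 km
Station 1, Station 3, Station 4 are mutually consistent (residuals ≈ 0); Station 2 is off by 41.1 km.

Station 2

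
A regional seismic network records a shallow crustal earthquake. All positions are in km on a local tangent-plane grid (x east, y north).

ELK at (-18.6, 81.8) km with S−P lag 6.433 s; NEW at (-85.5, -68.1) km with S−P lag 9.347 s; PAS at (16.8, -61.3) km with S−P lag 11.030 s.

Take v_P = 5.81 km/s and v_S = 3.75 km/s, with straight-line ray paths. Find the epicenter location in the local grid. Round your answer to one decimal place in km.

-59.2 km east, 27.2 km north

Distance from S−P lag: d = Δt · v_P v_S / (v_P − v_S) = Δt · (5.81·3.75)/(5.81−3.75) ≈ 10.5765·Δt.
So d_ELK = 68.04, d_NEW = 98.86, d_PAS = 116.66 km.
Circle about each station: (x + 18.6)² + (y − 81.8)² = 68.04²; (x + 85.5)² + (y + 68.1)² = 98.86²; (x − 16.8)² + (y + 61.3)² = 116.66².
Subtracting the ELK equation from the NEW and PAS equations removes the quadratic terms:
-133.8 x − 299.8 y = -233.20
70.8 x − 286.2 y = -11977.38
Solving the 2×2 system: x ≈ -59.2, y ≈ 27.2 km.
Check against ELK (with the unrounded x, y): √((x + 18.6)²+(y − 81.8)²) = 68.04 ≈ 68.04 km. ✓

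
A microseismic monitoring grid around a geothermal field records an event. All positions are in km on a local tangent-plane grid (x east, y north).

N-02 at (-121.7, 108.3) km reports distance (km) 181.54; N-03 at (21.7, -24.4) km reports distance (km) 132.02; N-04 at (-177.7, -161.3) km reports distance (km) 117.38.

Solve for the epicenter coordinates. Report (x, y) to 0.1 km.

Circle about each station: (x + 121.7)² + (y − 108.3)² = 181.54²; (x − 21.7)² + (y + 24.4)² = 132.02²; (x + 177.7)² + (y + 161.3)² = 117.38².
Subtracting the N-02 equation from the N-03 and N-04 equations removes the quadratic terms:
286.8 x − 265.4 y = -9946.04
-112.0 x − 539.2 y = 50233.91
Solving the 2×2 system: x ≈ -101.4, y ≈ -72.1 km.
Check against N-02 (with the unrounded x, y): √((x + 121.7)²+(y − 108.3)²) = 181.54 ≈ 181.54 km. ✓

(-101.4, -72.1)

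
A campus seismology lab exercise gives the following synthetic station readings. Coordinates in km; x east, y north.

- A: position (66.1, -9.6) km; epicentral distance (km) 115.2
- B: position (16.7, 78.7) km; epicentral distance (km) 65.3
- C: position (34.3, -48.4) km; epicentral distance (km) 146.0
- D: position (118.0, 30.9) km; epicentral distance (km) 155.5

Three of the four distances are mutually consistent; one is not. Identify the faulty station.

C

Solve using three stations at a time. Using A, B, D (subtract circle equations pairwise → linear system) gives (x, y) ≈ (-37.2, 41.6).
Distances from that point to each station vs reported:
  A: calculated 115.3 vs reported 115.2 → residual 0.1 km
  B: calculated 65.4 vs reported 65.3 → residual 0.1 km
  C: calculated 114.9 vs reported 146.0 → residual 31.1 km
  D: calculated 155.6 vs reported 155.5 → residual 0.1 km
A, B, D are mutually consistent (residuals ≈ 0); C is off by 31.1 km.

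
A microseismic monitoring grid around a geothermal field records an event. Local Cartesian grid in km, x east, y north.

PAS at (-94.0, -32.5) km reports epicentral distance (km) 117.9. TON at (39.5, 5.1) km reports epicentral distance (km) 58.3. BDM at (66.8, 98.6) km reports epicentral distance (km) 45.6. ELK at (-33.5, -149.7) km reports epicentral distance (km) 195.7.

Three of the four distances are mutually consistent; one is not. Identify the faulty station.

Solve using three stations at a time. Using PAS, TON, ELK (subtract circle equations pairwise → linear system) gives (x, y) ≈ (-4.1, 43.8).
Distances from that point to each station vs reported:
  PAS: calculated 117.9 vs reported 117.9 → residual 0.0 km
  TON: calculated 58.3 vs reported 58.3 → residual 0.0 km
  BDM: calculated 89.6 vs reported 45.6 → residual 44.0 km
  ELK: calculated 195.7 vs reported 195.7 → residual 0.0 km
PAS, TON, ELK are mutually consistent (residuals ≈ 0); BDM is off by 44.0 km.

BDM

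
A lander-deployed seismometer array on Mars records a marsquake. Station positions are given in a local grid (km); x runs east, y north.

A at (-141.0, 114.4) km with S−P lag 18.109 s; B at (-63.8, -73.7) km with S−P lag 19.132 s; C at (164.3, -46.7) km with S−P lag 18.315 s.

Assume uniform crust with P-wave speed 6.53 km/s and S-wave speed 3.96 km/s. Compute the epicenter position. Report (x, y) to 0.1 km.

Distance from S−P lag: d = Δt · v_P v_S / (v_P − v_S) = Δt · (6.53·3.96)/(6.53−3.96) ≈ 10.0618·Δt.
So d_A = 182.21, d_B = 192.50, d_C = 184.28 km.
Circle about each station: (x + 141.0)² + (y − 114.4)² = 182.21²; (x + 63.8)² + (y + 73.7)² = 192.50²; (x − 164.3)² + (y + 46.7)² = 184.28².
Subtracting the A equation from the B and C equations removes the quadratic terms:
154.4 x − 376.2 y = -27322.00
610.6 x − 322.2 y = -4551.61
Solving the 2×2 system: x ≈ 39.4, y ≈ 88.8 km.
Check against A (with the unrounded x, y): √((x + 141.0)²+(y − 114.4)²) = 182.21 ≈ 182.21 km. ✓

(39.4, 88.8)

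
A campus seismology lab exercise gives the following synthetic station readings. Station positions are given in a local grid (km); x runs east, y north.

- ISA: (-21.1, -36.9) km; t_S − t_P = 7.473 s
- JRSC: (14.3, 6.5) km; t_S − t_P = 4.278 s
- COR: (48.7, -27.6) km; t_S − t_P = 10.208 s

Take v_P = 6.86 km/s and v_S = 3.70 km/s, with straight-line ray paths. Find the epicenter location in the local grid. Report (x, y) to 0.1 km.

Distance from S−P lag: d = Δt · v_P v_S / (v_P − v_S) = Δt · (6.86·3.70)/(6.86−3.70) ≈ 8.0323·Δt.
So d_ISA = 60.03, d_JRSC = 34.36, d_COR = 81.99 km.
Circle about each station: (x + 21.1)² + (y + 36.9)² = 60.03²; (x − 14.3)² + (y − 6.5)² = 34.36²; (x − 48.7)² + (y + 27.6)² = 81.99².
Subtracting the ISA equation from the JRSC and COR equations removes the quadratic terms:
70.8 x + 86.8 y = 862.91
139.6 x + 18.6 y = -1792.13
Solving the 2×2 system: x ≈ -15.9, y ≈ 22.9 km.

-15.9 km east, 22.9 km north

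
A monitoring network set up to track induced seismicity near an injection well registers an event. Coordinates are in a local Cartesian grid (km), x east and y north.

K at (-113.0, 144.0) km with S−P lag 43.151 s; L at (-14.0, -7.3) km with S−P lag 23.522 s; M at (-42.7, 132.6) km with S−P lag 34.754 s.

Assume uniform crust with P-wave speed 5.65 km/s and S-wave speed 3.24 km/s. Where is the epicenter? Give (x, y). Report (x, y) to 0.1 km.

162.8 km east, -33.1 km north

Distance from S−P lag: d = Δt · v_P v_S / (v_P − v_S) = Δt · (5.65·3.24)/(5.65−3.24) ≈ 7.5959·Δt.
So d_K = 327.77, d_L = 178.67, d_M = 263.99 km.
Circle about each station: (x + 113.0)² + (y − 144.0)² = 327.77²; (x + 14.0)² + (y + 7.3)² = 178.67²; (x + 42.7)² + (y − 132.6)² = 263.99².
Subtracting the K equation from the L and M equations removes the quadratic terms:
198.0 x − 302.6 y = 42254.49
140.6 x − 22.8 y = 23643.50
Solving the 2×2 system: x ≈ 162.8, y ≈ -33.1 km.
Check against K (with the unrounded x, y): √((x + 113.0)²+(y − 144.0)²) = 327.77 ≈ 327.77 km. ✓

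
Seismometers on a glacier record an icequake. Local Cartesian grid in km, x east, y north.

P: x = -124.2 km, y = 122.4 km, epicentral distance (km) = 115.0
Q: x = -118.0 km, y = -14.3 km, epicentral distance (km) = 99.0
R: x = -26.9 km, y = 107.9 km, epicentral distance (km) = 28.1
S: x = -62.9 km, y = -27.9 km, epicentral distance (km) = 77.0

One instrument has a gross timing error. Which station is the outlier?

R

Solve using three stations at a time. Using P, Q, S (subtract circle equations pairwise → linear system) gives (x, y) ≈ (-38.9, 45.3).
Distances from that point to each station vs reported:
  P: calculated 115.0 vs reported 115.0 → residual 0.0 km
  Q: calculated 99.0 vs reported 99.0 → residual 0.0 km
  R: calculated 63.8 vs reported 28.1 → residual 35.7 km
  S: calculated 77.0 vs reported 77.0 → residual 0.0 km
P, Q, S are mutually consistent (residuals ≈ 0); R is off by 35.7 km.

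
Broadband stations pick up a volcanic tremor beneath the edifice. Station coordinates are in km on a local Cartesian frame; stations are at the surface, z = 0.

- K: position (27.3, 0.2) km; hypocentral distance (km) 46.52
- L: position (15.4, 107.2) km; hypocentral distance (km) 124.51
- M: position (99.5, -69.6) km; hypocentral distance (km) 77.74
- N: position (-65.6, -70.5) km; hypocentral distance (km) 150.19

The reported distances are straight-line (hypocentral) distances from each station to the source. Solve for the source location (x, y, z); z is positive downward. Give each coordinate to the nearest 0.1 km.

Each station gives a sphere (x−x_i)² + (y−y_i)² + z² = d_i² (stations at z=0).
Subtracting the K sphere from L and M: z² cancels, leaving linear equations in x and y:
-23.8 x + 214.0 y = -2354.96
144.4 x − 139.6 y = 10119.68
Solving: x ≈ 66.603, y ≈ -3.597 km (keep extra digits for the depth step; rounded: 66.6, -3.6).
Then from the K sphere: z² = 46.52² − (x − 27.3)² − (y − 0.2)² with x = 66.603, y = -3.597, so z ≈ 24.596 ≈ 24.6 km.
Check against N (with the unrounded solution): distance 150.20 ≈ 150.19 km. ✓

x ≈ 66.6 km, y ≈ -3.6 km, depth ≈ 24.6 km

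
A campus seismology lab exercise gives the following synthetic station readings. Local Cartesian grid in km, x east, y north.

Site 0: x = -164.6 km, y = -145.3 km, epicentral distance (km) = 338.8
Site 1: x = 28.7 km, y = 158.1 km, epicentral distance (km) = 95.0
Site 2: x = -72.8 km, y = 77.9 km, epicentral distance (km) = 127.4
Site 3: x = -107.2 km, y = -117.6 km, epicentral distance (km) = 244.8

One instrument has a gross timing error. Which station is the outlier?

Site 0

Solve using three stations at a time. Using Site 1, Site 2, Site 3 (subtract circle equations pairwise → linear system) gives (x, y) ≈ (54.1, 66.5).
Distances from that point to each station vs reported:
  Site 0: calculated 304.5 vs reported 338.8 → residual 34.3 km
  Site 1: calculated 95.0 vs reported 95.0 → residual 0.0 km
  Site 2: calculated 127.4 vs reported 127.4 → residual 0.0 km
  Site 3: calculated 244.8 vs reported 244.8 → residual 0.0 km
Site 1, Site 2, Site 3 are mutually consistent (residuals ≈ 0); Site 0 is off by 34.3 km.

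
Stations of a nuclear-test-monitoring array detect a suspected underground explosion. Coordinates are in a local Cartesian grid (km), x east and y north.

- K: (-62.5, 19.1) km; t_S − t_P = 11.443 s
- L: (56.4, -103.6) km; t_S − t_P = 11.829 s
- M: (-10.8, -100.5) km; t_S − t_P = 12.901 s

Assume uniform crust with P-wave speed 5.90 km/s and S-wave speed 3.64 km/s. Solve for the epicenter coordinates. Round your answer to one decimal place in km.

45.7 km east, 8.3 km north

Distance from S−P lag: d = Δt · v_P v_S / (v_P − v_S) = Δt · (5.90·3.64)/(5.90−3.64) ≈ 9.5027·Δt.
So d_K = 108.74, d_L = 112.41, d_M = 122.59 km.
Circle about each station: (x + 62.5)² + (y − 19.1)² = 108.74²; (x − 56.4)² + (y + 103.6)² = 112.41²; (x + 10.8)² + (y + 100.5)² = 122.59².
Subtracting the K equation from the L and M equations removes the quadratic terms:
237.8 x − 245.4 y = 8831.24
103.4 x − 239.2 y = 2741.91
Solving the 2×2 system: x ≈ 45.7, y ≈ 8.3 km.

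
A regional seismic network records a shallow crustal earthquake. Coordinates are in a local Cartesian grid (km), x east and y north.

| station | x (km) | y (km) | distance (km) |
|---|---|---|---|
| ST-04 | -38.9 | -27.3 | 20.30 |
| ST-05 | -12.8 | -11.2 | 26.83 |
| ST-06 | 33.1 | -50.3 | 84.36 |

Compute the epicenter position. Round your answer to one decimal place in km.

Circle about each station: (x + 38.9)² + (y + 27.3)² = 20.30²; (x + 12.8)² + (y + 11.2)² = 26.83²; (x − 33.1)² + (y + 50.3)² = 84.36².
Subtracting pairs of circle equations eliminates x²+y² and gives linear equations (the radical axes):
52.2 x + 32.2 y = -2276.98
144.0 x − 46.0 y = -5337.32
Solving the 2×2 system: x ≈ -39.3, y ≈ -7.0 km.

-39.3 km east, -7.0 km north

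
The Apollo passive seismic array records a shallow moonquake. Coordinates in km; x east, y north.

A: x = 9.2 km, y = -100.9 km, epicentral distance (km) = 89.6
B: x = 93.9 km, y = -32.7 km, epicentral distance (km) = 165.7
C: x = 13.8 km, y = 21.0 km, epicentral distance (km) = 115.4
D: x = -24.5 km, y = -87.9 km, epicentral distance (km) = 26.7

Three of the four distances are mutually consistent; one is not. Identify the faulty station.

Solve using three stations at a time. Using A, B, C (subtract circle equations pairwise → linear system) gives (x, y) ≈ (-69.8, -58.6).
Distances from that point to each station vs reported:
  A: calculated 89.6 vs reported 89.6 → residual 0.0 km
  B: calculated 165.7 vs reported 165.7 → residual 0.0 km
  C: calculated 115.4 vs reported 115.4 → residual 0.0 km
  D: calculated 53.9 vs reported 26.7 → residual 27.2 km
A, B, C are mutually consistent (residuals ≈ 0); D is off by 27.2 km.

D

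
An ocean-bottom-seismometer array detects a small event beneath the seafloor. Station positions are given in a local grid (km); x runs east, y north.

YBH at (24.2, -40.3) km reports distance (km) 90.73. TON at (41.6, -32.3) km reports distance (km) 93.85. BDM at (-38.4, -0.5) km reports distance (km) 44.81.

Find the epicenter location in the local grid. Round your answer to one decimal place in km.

(-18.6, 39.7)

Circle about each station: (x − 24.2)² + (y + 40.3)² = 90.73²; (x − 41.6)² + (y + 32.3)² = 93.85²; (x + 38.4)² + (y + 0.5)² = 44.81².
Subtracting pairs of circle equations eliminates x²+y² and gives linear equations (the radical axes):
34.8 x + 16.0 y = -11.77
-125.2 x + 79.6 y = 5489.08
Solving the 2×2 system: x ≈ -18.6, y ≈ 39.7 km.
Check against YBH (with the unrounded x, y): √((x − 24.2)²+(y + 40.3)²) = 90.74 ≈ 90.73 km. ✓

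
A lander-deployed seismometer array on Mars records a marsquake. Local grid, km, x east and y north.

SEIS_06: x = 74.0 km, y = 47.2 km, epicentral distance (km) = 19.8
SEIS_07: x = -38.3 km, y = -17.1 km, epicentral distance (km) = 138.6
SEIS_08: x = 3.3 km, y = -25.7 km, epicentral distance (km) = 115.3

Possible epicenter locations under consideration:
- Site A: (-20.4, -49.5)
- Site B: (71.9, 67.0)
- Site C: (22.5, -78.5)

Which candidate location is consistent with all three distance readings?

Site B

For each candidate, compare |candidate − station| to the reported distance:
Site A: residuals SEIS_06 115.3, SEIS_07 101.6, SEIS_08 81.7 → max 115.3 km
Site B: residuals SEIS_06 0.1, SEIS_07 0.0, SEIS_08 0.0 → max 0.1 km
Site C: residuals SEIS_06 116.0, SEIS_07 52.2, SEIS_08 59.1 → max 116.0 km
Only Site B has all residuals ≈ 0.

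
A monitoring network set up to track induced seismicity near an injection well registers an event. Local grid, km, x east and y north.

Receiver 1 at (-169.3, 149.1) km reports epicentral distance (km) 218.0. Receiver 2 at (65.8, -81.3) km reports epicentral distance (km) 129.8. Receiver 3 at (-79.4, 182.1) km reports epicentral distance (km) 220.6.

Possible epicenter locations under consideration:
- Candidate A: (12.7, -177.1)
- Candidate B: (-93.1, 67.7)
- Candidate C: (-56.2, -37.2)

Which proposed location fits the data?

Candidate C

For each candidate, compare |candidate − station| to the reported distance:
Candidate A: residuals Receiver 1 155.5, Receiver 2 20.3, Receiver 3 150.2 → max 155.5 km
Candidate B: residuals Receiver 1 106.5, Receiver 2 88.0, Receiver 3 105.4 → max 106.5 km
Candidate C: residuals Receiver 1 0.1, Receiver 2 0.1, Receiver 3 0.1 → max 0.1 km
Only Candidate C has all residuals ≈ 0.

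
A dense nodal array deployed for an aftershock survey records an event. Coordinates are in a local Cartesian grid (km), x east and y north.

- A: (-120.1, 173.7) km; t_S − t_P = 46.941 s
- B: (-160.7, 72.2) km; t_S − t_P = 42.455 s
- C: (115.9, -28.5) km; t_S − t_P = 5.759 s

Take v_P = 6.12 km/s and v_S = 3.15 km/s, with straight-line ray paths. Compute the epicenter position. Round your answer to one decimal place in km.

85.9 km east, -50.8 km north

Distance from S−P lag: d = Δt · v_P v_S / (v_P − v_S) = Δt · (6.12·3.15)/(6.12−3.15) ≈ 6.4909·Δt.
So d_A = 304.69, d_B = 275.57, d_C = 37.38 km.
Circle about each station: (x + 120.1)² + (y − 173.7)² = 304.69²; (x + 160.7)² + (y − 72.2)² = 275.57²; (x − 115.9)² + (y + 28.5)² = 37.38².
Subtracting the A equation from the B and C equations removes the quadratic terms:
-81.2 x − 203.0 y = 3338.80
472.0 x − 404.4 y = 61088.09
Solving the 2×2 system: x ≈ 85.9, y ≈ -50.8 km.
Check against A (with the unrounded x, y): √((x + 120.1)²+(y − 173.7)²) = 304.69 ≈ 304.69 km. ✓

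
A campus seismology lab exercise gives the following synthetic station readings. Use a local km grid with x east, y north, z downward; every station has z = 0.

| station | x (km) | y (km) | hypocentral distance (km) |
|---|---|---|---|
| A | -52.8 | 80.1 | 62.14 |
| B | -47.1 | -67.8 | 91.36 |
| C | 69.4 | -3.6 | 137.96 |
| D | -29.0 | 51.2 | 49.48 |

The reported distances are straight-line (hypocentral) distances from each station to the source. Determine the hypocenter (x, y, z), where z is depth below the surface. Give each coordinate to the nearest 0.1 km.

x ≈ -65.8 km, y ≈ 20.7 km, depth ≈ 12.8 km

Each station gives a sphere (x−x_i)² + (y−y_i)² + z² = d_i² (stations at z=0).
Subtracting the A sphere from B and C: z² cancels, leaving linear equations in x and y:
11.4 x − 295.8 y = -6873.87
244.4 x − 167.4 y = -19546.11
Solving: x ≈ -65.796, y ≈ 20.702 km (keep extra digits for the depth step; rounded: -65.8, 20.7).
Then from the A sphere: z² = 62.14² − (x + 52.8)² − (y − 80.1)² with x = -65.796, y = 20.702, so z ≈ 12.820 ≈ 12.8 km.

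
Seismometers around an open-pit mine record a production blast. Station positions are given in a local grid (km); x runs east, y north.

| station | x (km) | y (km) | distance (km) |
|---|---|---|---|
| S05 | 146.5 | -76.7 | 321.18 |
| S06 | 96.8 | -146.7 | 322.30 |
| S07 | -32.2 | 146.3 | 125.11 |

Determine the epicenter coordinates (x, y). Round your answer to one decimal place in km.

Circle about each station: (x − 146.5)² + (y + 76.7)² = 321.18²; (x − 96.8)² + (y + 146.7)² = 322.30²; (x + 32.2)² + (y − 146.3)² = 125.11².
Subtracting pairs of circle equations eliminates x²+y² and gives linear equations (the radical axes):
-99.4 x − 140.0 y = 2825.29
-357.4 x + 446.0 y = 82599.47
Solving the 2×2 system: x ≈ -135.9, y ≈ 76.3 km.

x ≈ -135.9 km, y ≈ 76.3 km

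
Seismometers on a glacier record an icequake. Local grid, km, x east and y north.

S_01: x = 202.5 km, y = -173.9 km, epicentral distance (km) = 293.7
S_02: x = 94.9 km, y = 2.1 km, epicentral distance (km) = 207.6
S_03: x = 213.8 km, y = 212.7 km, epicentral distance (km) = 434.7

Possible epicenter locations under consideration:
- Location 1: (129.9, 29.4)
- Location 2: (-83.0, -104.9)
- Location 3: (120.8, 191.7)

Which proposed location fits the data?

For each candidate, compare |candidate − station| to the reported distance:
Location 1: residuals S_01 77.8, S_02 163.2, S_03 233.1 → max 233.1 km
Location 2: residuals S_01 0.0, S_02 0.0, S_03 0.0 → max 0.0 km
Location 3: residuals S_01 80.9, S_02 16.2, S_03 339.4 → max 339.4 km
Only Location 2 has all residuals ≈ 0.

Location 2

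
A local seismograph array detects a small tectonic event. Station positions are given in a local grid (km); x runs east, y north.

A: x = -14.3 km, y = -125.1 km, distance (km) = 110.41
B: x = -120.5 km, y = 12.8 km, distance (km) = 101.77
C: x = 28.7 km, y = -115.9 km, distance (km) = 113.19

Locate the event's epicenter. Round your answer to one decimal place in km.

Circle about each station: (x + 14.3)² + (y + 125.1)² = 110.41²; (x + 120.5)² + (y − 12.8)² = 101.77²; (x − 28.7)² + (y + 115.9)² = 113.19².
Subtracting the A equation from the B and C equations removes the quadratic terms:
-212.4 x + 275.8 y = 662.83
86.0 x + 18.4 y = -2219.61
Solving the 2×2 system: x ≈ -22.6, y ≈ -15.0 km.
Check against A (with the unrounded x, y): √((x + 14.3)²+(y + 125.1)²) = 110.41 ≈ 110.41 km. ✓

(-22.6, -15.0)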